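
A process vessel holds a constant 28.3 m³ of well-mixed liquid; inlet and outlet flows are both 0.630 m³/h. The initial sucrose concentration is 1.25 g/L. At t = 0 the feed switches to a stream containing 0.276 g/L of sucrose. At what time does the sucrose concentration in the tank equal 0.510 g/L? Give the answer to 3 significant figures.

64.1 h

Species balance: V dC/dt = Q(C_in − C) ⇒ τ = V/Q = 44.921 h.
C(t) = C_in + (C₀ − C_in) e^(−t/τ). Set C = 0.510 and solve for t:
e^(−t/τ) = (C − C_in)/(C₀ − C_in) = (0.510 − 0.276)/(1.25 − 0.276) = 0.24025
t = −τ ln(…) = 44.921 × 1.4261 = 64.061 h.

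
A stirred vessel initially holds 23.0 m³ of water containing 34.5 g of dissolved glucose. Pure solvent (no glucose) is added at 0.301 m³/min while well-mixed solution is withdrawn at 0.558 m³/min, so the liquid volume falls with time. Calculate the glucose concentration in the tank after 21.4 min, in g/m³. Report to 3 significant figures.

1.09 g/m³

Let m(t) be the amount of glucose. Volume: V(t) = V₀ + (Q_in − Q_out) t = 23.0 − 0.25700 t; V(21.4) = 17.500 m³.
Solute balance: dm/dt = 0 − Q_out C = −Q_out m/V(t).
dm/m = −Q_out dt/(V₀ − 0.25700 t); integrating gives ln(m/m₀) = −(Q_out/(Q_in−Q_out)) ln(V/V₀).
m = m₀ (V₀/V)^(Q_out/(Q_in−Q_out)) = 34.5 × (23.0/17.500)^(-2.1712) = 19.060 g.
C = m/V = 19.060/17.500 = 1.0891 g/m³.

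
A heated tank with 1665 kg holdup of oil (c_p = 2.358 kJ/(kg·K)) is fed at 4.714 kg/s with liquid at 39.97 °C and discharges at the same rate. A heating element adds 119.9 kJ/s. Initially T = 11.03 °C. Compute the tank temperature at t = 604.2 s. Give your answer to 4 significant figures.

43.58 °C

Unsteady energy balance on the tank contents: M c_p dT/dt = ṁ c_p (T_in − T) + 119.9.
τ = M/ṁ = 353.203 s; T_ss = T_in + Q̇/(ṁ c_p) = 39.97 + 119.9/(4.714·2.358) = 50.7566 °C.
This is linear first-order; T(t) = T_ss + (T₀ − T_ss) e^(−t/τ).
T(604.2) = 50.7566 + (-39.7266)·e^(−604.2/353.203) = 50.7566 + (-39.7266)·0.180752 = 43.5760 °C.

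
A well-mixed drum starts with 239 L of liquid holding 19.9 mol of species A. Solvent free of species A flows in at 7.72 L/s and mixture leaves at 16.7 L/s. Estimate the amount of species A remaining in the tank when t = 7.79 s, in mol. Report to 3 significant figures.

10.5 mol

Let m(t) be the amount of species A. Volume: V(t) = V₀ + (Q_in − Q_out) t = 239 − 8.9800 t; V(7.79) = 169.05 L.
Species balance (pure solvent in): dm/dt = −Q_out · m/V(t).
Separate: dm/m = −Q_out dt/V(t) ⇒ ln(m/m₀) = −(Q_out/(Q_in−Q_out)) ln(V/V₀).
m = m₀ (V₀/V)^(Q_out/(Q_in−Q_out)) = 19.9 × (239/169.05)^(-1.8597) = 10.451 mol.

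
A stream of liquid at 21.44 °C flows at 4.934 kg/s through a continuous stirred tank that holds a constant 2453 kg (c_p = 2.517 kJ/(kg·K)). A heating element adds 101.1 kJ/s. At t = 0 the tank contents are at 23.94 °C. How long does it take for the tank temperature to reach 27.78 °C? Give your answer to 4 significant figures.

Unsteady energy balance on the tank contents: M c_p dT/dt = ṁ c_p (T_in − T) + 101.1.
τ = M/ṁ = 497.163 s; T_ss = T_in + Q̇/(ṁ c_p) = 29.5808 °C.
T(t) = T_ss + (T₀ − T_ss) e^(−t/τ). Set T = 27.78:
e^(−t/τ) = (27.78 − 29.5808)/(23.94 − 29.5808) = 0.319249
t = −497.163 · ln(0.319249) = 567.652 s.

567.7 s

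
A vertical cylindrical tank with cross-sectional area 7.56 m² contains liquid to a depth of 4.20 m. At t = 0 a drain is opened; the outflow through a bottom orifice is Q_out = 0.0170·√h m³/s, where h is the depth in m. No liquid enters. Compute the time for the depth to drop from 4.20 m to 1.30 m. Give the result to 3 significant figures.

A dh/dt = −Q_out = −0.0170 √h.
This is separable: 2 d(√h)/dt = −0.0170/A, so √h = √h₀ − (0.0170/(2A)) t.
t = 2A(√h₀ − √h)/0.0170 = 2·7.56·(√4.20 − √1.30)/0.0170
  = 15.120 × (2.0494 − 1.1402) / 0.0170 = 808.67 s.

809 s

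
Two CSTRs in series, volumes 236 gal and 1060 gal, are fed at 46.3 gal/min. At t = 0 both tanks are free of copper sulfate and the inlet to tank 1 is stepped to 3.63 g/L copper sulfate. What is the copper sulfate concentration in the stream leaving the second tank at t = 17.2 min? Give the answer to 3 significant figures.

1.46 g/L

Time constants: τᵢ = Vᵢ/Q for each well-mixed tank.
τ₁ = 236/46.3 = 5.0972 min; τ₂ = 1060/46.3 = 22.894 min.
Tank 1: C₁ = C_in(1 − e^(−t/τ₁)). Tank 2 (τ₁ ≠ τ₂): C₂ = C_in[1 − (τ₁ e^(−t/τ₁) − τ₂ e^(−t/τ₂))/(τ₁ − τ₂)].
At t = 17.2: e^(−t/τ₁) = 0.034238, e^(−t/τ₂) = 0.47176.
C₂ = 3.63·[1 − (5.0972·0.034238 − 22.894·0.47176)/(-17.797)] = 3.63·0.40293 = 1.4626 g/L.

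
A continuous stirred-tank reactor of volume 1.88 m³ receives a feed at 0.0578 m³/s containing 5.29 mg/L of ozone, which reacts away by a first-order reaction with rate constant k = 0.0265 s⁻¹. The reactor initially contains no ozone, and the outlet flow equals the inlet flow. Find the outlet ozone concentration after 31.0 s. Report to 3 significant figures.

Accumulation = in − out − consumed: V dC/dt = Q C_in − Q C − k V C.
This is linear with rate a = Q/V + k = 0.057245 s⁻¹.
C_ss = Q C_in/(Q + kV) = 2.8411 mg/L; C(t) = C_ss + (C₀ − C_ss) e^(−a t).
C(31.0) = 2.8411 + (-2.8411)·e^(−0.057245·31.0) = 2.8411 + (-2.8411)·0.16955 = 2.3594 mg/L.

2.36 mg/L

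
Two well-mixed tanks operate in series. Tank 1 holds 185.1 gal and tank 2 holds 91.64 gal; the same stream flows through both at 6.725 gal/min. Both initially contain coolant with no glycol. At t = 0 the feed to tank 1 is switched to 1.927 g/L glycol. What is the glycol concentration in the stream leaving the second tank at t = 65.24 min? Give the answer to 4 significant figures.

Each tank obeys Vᵢ dCᵢ/dt = Q(Cᵢ₋₁ − Cᵢ), so τᵢ = Vᵢ/Q.
τ₁ = 185.1/6.725 = 27.5242 min; τ₂ = 91.64/6.725 = 13.6268 min.
Solving the cascade with C₁(0)=C₂(0)=0 gives C₂(t) = C_in[1 − (τ₁ e^(−t/τ₁) − τ₂ e^(−t/τ₂))/(τ₁ − τ₂)].
At t = 65.24: e^(−t/τ₁) = 0.0934545, e^(−t/τ₂) = 0.00833213.
C₂ = 1.927·[1 − (27.5242·0.0934545 − 13.6268·0.00833213)/(13.8974)] = 1.927·0.823081 = 1.58608 g/L.

1.586 g/L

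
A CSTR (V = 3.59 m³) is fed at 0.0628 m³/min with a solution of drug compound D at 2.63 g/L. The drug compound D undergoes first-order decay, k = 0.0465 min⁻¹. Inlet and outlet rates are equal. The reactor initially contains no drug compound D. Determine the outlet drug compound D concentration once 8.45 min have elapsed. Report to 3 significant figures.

Species balance: V dC/dt = Q C_in − Q C − k V C.
dC/dt = (Q/V) C_in − (Q/V + k) C; effective rate a = Q/V + k = 0.017493 + 0.0465 = 0.063993 min⁻¹.
C_ss = Q C_in/(Q + kV) = 0.71893 g/L; C(t) = C_ss + (C₀ − C_ss) e^(−a t).
C(8.45) = 0.71893 + (-0.71893)·e^(−0.063993·8.45) = 0.71893 + (-0.71893)·0.58232 = 0.30029 g/L.

0.300 g/L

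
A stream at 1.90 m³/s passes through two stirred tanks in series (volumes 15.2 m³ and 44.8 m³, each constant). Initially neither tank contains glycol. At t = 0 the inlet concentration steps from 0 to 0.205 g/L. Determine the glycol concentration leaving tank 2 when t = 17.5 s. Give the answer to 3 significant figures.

0.0691 g/L

Species balance on tank i: dCᵢ/dt = (Cᵢ₋₁ − Cᵢ)/τᵢ with τᵢ = Vᵢ/Q.
τ₁ = 15.2/1.90 = 8.0000 s; τ₂ = 44.8/1.90 = 23.579 s.
Tank 1: C₁ = C_in(1 − e^(−t/τ₁)). Tank 2 (τ₁ ≠ τ₂): C₂ = C_in[1 − (τ₁ e^(−t/τ₁) − τ₂ e^(−t/τ₂))/(τ₁ − τ₂)].
At t = 17.5: e^(−t/τ₁) = 0.11220, e^(−t/τ₂) = 0.47607.
C₂ = 0.205·[1 − (8.0000·0.11220 − 23.579·0.47607)/(-15.579)] = 0.205·0.33707 = 0.069100 g/L.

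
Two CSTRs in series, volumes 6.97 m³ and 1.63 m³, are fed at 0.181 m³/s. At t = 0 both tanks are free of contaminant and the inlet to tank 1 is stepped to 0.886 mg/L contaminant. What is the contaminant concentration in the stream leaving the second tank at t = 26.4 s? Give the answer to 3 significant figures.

Time constants: τᵢ = Vᵢ/Q for each well-mixed tank.
τ₁ = 6.97/0.181 = 38.508 s; τ₂ = 1.63/0.181 = 9.0055 s.
Tank 1: C₁ = C_in(1 − e^(−t/τ₁)). Tank 2 (τ₁ ≠ τ₂): C₂ = C_in[1 − (τ₁ e^(−t/τ₁) − τ₂ e^(−t/τ₂))/(τ₁ − τ₂)].
At t = 26.4: e^(−t/τ₁) = 0.50380, e^(−t/τ₂) = 0.053315.
C₂ = 0.886·[1 − (38.508·0.50380 − 9.0055·0.053315)/(29.503)] = 0.886·0.35869 = 0.31780 mg/L.

0.318 mg/L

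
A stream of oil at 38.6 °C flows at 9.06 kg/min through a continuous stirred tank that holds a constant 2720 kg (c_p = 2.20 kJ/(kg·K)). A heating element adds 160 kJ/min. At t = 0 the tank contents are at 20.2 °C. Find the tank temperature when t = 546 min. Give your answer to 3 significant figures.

First-law balance (no shaft work): M c_p dT/dt = ṁ c_p (T_in − T) + 160.
Rearrange: dT/dt = (T_ss − T)/τ with τ = M/ṁ = 300.22 min and T_ss = T_in + Q̇/(ṁ c_p) = 46.627 °C.
This is linear first-order; T(t) = T_ss + (T₀ − T_ss) e^(−t/τ).
T(546) = 46.627 + (-26.427)·e^(−546/300.22) = 46.627 + (-26.427)·0.16224 = 42.340 °C.

42.3 °C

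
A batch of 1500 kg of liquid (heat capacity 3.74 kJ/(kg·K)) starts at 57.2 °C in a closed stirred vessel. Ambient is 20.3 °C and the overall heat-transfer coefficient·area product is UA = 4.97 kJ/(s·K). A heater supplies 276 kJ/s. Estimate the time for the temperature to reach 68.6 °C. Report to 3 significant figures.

1070 s

Heat balance on the well-mixed liquid: M c_p dT/dt = −UA(T − T_amb) + Q̇.
τ = M c_p/UA = 1128.8 s; T_ss = T_amb + Q̇/UA = 20.3 + 276/4.97 = 75.833 °C.
T(t) = T_ss + (T₀ − T_ss)e^(−t/τ); set T = 68.6:
t = −τ ln[(T − T_ss)/(T₀ − T_ss)] = −1128.8 · ln(0.38819) = 1068.1 s.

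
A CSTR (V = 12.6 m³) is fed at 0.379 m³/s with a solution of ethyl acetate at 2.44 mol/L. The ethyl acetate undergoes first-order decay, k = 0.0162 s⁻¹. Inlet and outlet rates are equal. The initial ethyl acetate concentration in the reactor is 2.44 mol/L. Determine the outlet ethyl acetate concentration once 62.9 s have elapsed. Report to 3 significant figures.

1.63 mol/L

V dC/dt = Q(C_in − C) − k V C.
dC/dt = (Q/V) C_in − (Q/V + k) C; effective rate a = Q/V + k = 0.030079 + 0.0162 = 0.046279 s⁻¹.
C_ss = Q C_in/(Q + kV) = 1.5859 mol/L; C(t) = C_ss + (C₀ − C_ss) e^(−a t).
C(62.9) = 1.5859 + (0.85412)·e^(−0.046279·62.9) = 1.5859 + (0.85412)·0.054423 = 1.6324 mol/L.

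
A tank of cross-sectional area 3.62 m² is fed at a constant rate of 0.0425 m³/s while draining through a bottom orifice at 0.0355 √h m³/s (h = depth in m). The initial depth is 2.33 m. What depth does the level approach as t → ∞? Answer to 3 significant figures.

1.43 m

A dh/dt = Q_in − 0.0355 √h. Steady state requires inflow = outflow:
Q_in = 0.0355 √h_ss ⇒ √h_ss = 0.0425/0.0355 = 1.1972.
h_ss = 1.1972² = 1.4332 m. (Since h₀ = 2.33 m > h_ss, the level will fall toward this value.)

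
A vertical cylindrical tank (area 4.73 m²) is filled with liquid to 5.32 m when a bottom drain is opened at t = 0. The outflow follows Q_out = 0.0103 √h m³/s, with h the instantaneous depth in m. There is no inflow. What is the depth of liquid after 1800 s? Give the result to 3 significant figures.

0.120 m

With no inflow, A dh/dt = −0.0103 √h.
Separate and integrate: 2(√h − √h₀) = −(0.0103/A) t.
√h = √5.32 − 0.0103·1800/(2·4.73) = 2.3065 − 1.9598 = 0.34668.
h = 0.34668² = 0.12019 m.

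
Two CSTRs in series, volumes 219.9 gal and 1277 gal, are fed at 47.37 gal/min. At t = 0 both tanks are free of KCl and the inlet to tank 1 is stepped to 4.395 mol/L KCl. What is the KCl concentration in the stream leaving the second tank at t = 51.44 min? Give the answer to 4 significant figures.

3.607 mol/L

Species balance on tank i: dCᵢ/dt = (Cᵢ₋₁ − Cᵢ)/τᵢ with τᵢ = Vᵢ/Q.
τ₁ = 219.9/47.37 = 4.64218 min; τ₂ = 1277/47.37 = 26.9580 min.
Solving the cascade with C₁(0)=C₂(0)=0 gives C₂(t) = C_in[1 − (τ₁ e^(−t/τ₁) − τ₂ e^(−t/τ₂))/(τ₁ − τ₂)].
At t = 51.44: e^(−t/τ₁) = 1.54021e-05, e^(−t/τ₂) = 0.148354.
C₂ = 4.395·[1 − (4.64218·1.54021e-05 − 26.9580·0.148354)/(-22.3158)] = 4.395·0.820788 = 3.60736 mol/L.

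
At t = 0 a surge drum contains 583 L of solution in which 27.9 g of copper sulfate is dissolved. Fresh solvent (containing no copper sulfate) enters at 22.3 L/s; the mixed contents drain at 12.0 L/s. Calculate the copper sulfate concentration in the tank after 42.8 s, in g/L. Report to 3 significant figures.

0.0141 g/L

Total volume: dV/dt = Q_in − Q_out = 10.300 L/s, so V(t) = 583 + 10.300 t and V(42.8) = 1023.8 L.
No copper sulfate enters, so dm/dt = −Q_out · (m/V).
dm/m = −Q_out dt/(V₀ + 10.300 t); integrating gives ln(m/m₀) = −(Q_out/(Q_in−Q_out)) ln(V/V₀).
m = m₀ (V₀/V)^(Q_out/(Q_in−Q_out)) = 27.9 × (583/1023.8)^(1.1650) = 14.477 g.
C = m/V = 14.477/1023.8 = 0.014140 g/L.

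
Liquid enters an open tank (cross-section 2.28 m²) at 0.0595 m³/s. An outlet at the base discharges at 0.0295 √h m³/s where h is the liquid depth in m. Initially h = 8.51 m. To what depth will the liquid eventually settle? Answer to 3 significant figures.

4.07 m

A dh/dt = Q_in − 0.0295 √h. Steady state requires inflow = outflow:
Q_in = 0.0295 √h_ss ⇒ √h_ss = 0.0595/0.0295 = 2.0169.
h_ss = 2.0169² = 4.0681 m. (Since h₀ = 8.51 m > h_ss, the level will fall toward this value.)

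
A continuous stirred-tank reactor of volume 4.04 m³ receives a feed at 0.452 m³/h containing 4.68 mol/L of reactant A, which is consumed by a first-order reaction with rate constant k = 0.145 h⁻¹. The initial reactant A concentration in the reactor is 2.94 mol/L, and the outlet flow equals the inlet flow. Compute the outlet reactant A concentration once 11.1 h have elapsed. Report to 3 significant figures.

2.09 mol/L

Accumulation = in − out − consumed: V dC/dt = Q C_in − Q C − k V C.
dC/dt = (Q/V) C_in − (Q/V + k) C; effective rate a = Q/V + k = 0.11188 + 0.145 = 0.25688 h⁻¹.
C_ss = Q C_in/(Q + kV) = 2.0383 mol/L; C(t) = C_ss + (C₀ − C_ss) e^(−a t).
C(11.1) = 2.0383 + (0.90169)·e^(−0.25688·11.1) = 2.0383 + (0.90169)·0.057764 = 2.0904 mol/L.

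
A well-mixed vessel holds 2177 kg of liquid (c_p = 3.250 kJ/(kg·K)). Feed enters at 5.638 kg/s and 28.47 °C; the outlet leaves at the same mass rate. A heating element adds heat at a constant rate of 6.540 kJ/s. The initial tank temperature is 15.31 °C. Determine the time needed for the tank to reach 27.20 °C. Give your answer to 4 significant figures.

Energy balance: M c_p dT/dt = ṁ c_p (T_in − T) + 6.540.
τ = M/ṁ = 386.130 s; T_ss = T_in + Q̇/(ṁ c_p) = 28.8269 °C.
T(t) = T_ss + (T₀ − T_ss) e^(−t/τ). Set T = 27.20:
e^(−t/τ) = (27.20 − 28.8269)/(15.31 − 28.8269) = 0.120362
t = −386.130 · ln(0.120362) = 817.535 s.

817.5 s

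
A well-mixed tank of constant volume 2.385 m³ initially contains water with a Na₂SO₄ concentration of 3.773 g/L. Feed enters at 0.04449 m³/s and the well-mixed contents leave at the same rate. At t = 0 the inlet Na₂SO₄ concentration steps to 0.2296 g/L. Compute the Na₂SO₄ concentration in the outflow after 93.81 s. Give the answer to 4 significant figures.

0.8454 g/L

Accumulation = in − out for the solute gives V dC/dt = Q(C_in − C).
Time constant τ = V/Q = 2.385/0.04449 = 53.6076 s.
Solution: C(t) = C_in + (C₀ − C_in) e^(−t/τ).
C(93.81) = 0.2296 + (3.773 − 0.2296)·e^(−93.81/53.6076) = 0.2296 + (3.54340)·0.173784 = 0.845388 g/L.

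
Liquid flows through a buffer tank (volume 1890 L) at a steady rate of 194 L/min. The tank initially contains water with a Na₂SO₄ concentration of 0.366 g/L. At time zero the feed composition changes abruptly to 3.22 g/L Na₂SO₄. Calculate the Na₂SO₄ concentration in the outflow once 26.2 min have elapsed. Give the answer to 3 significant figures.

3.03 g/L

Transient balance on the dissolved component: V dC/dt = Q(C_in − C).
Rewrite as dC/dt + C/τ = C_in/τ, τ = V/Q = 9.7423 min.
Integrating: C(t) = C_in + (C₀ − C_in) e^(−t/τ).
C(26.2) = 3.22 + (0.366 − 3.22)·e^(−26.2/9.7423) = 3.22 + (-2.8540)·0.067928 = 3.0261 g/L.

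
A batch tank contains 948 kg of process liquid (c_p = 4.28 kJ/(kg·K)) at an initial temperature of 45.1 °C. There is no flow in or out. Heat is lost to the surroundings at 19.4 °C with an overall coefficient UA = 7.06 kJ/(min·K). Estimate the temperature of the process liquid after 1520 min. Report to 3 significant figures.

21.2 °C

First-law balance (no shaft work): M c_p dT/dt = −UA(T − T_amb).
dT/dt = (T_ss − T)/τ with T_ss = T_amb = 19.400 °C, τ = M c_p/UA = 948·4.28/7.06 = 574.71 min.
This is linear first-order; T(t) = T_ss + (T₀ − T_ss) e^(−t/τ).
T(1520) = 19.400 + (25.700)·0.071018 = 21.225 °C.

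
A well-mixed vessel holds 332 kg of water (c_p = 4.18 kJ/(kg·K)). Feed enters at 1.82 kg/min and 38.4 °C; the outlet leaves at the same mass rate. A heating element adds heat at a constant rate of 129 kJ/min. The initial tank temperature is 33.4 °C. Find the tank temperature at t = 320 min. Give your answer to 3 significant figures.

51.6 °C

M c_p dT/dt = ṁ c_p (T_in − T) + Q̇.
τ = M/ṁ = 182.42 min; T_ss = T_in + Q̇/(ṁ c_p) = 38.4 + 129/(1.82·4.18) = 55.357 °C.
Integrating: T(t) = T_ss + (T₀ − T_ss) e^(−t/τ).
T(320) = 55.357 + (-21.957)·e^(−320/182.42) = 55.357 + (-21.957)·0.17304 = 51.557 °C.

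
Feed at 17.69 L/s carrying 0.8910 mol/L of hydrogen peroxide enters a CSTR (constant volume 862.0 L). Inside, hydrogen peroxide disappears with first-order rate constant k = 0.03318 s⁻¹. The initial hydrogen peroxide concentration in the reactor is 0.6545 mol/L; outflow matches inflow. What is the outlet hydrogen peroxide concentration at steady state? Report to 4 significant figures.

0.3405 mol/L

V dC/dt = Q(C_in − C) − k V C.
Steady state (dC/dt = 0): C_ss = Q C_in/(Q + kV) = C_in/(1 + kV/Q).
C_ss = 17.69·0.8910/(17.69 + 0.03318·862.0) = 15.7618/46.2912 = 0.340492 mol/L.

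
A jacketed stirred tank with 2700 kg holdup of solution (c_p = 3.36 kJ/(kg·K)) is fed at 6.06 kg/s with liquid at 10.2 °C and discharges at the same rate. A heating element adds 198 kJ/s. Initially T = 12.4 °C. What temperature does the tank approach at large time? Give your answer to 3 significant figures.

19.9 °C

M c_p dT/dt = ṁ c_p (T_in − T) + Q̇.
At steady state dT/dt = 0 ⇒ T_ss = T_in + Q̇/(ṁ c_p) = 10.2 + 198/(6.06·3.36) = 19.924 °C.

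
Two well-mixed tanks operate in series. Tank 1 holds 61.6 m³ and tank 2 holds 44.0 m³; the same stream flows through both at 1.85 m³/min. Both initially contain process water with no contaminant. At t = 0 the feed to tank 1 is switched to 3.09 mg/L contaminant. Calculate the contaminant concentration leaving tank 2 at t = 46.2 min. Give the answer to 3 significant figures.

1.50 mg/L

Time constants: τᵢ = Vᵢ/Q for each well-mixed tank.
τ₁ = 61.6/1.85 = 33.297 min; τ₂ = 44.0/1.85 = 23.784 min.
Tank 1: C₁ = C_in(1 − e^(−t/τ₁)). Tank 2 (τ₁ ≠ τ₂): C₂ = C_in[1 − (τ₁ e^(−t/τ₁) − τ₂ e^(−t/τ₂))/(τ₁ − τ₂)].
At t = 46.2: e^(−t/τ₁) = 0.24970, e^(−t/τ₂) = 0.14335.
C₂ = 3.09·[1 − (33.297·0.24970 − 23.784·0.14335)/(9.5135)] = 3.09·0.48442 = 1.4968 mg/L.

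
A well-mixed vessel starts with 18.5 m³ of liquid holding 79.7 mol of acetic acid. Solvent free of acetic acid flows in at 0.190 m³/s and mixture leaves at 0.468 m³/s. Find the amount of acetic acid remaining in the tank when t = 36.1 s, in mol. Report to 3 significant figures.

21.4 mol

Let m(t) be the amount of acetic acid. Volume: V(t) = V₀ + (Q_in − Q_out) t = 18.5 − 0.27800 t; V(36.1) = 8.4642 m³.
Species balance (pure solvent in): dm/dt = −Q_out · m/V(t).
Separate: dm/m = −Q_out dt/V(t) ⇒ ln(m/m₀) = −(Q_out/(Q_in−Q_out)) ln(V/V₀).
m = m₀ (V₀/V)^(Q_out/(Q_in−Q_out)) = 79.7 × (18.5/8.4642)^(-1.6835) = 21.369 mol.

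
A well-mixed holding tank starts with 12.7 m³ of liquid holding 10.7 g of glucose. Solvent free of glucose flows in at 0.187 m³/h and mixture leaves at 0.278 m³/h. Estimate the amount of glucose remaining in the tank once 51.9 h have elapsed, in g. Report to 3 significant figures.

2.58 g

Total volume: dV/dt = Q_in − Q_out = -0.091000 m³/h, so V(t) = 12.7 − 0.091000 t and V(51.9) = 7.9771 m³.
Solute balance: dm/dt = 0 − Q_out C = −Q_out m/V(t).
Separate: dm/m = −Q_out dt/V(t) ⇒ ln(m/m₀) = −(Q_out/(Q_in−Q_out)) ln(V/V₀).
m = m₀ (V₀/V)^(Q_out/(Q_in−Q_out)) = 10.7 × (12.7/7.9771)^(-3.0549) = 2.5847 g.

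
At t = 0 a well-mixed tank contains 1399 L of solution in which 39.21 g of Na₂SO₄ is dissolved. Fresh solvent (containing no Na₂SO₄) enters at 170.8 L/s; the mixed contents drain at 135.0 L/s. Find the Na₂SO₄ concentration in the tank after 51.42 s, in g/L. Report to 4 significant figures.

0.0005100 g/L

Total volume: dV/dt = Q_in − Q_out = 35.8000 L/s, so V(t) = 1399 + 35.8000 t and V(51.42) = 3239.84 L.
Species balance (pure solvent in): dm/dt = −Q_out · m/V(t).
Separate: dm/m = −Q_out dt/V(t) ⇒ ln(m/m₀) = −(Q_out/(Q_in−Q_out)) ln(V/V₀).
m = m₀ (V₀/V)^(Q_out/(Q_in−Q_out)) = 39.21 × (1399/3239.84)^(3.77095) = 1.65239 g.
C = m/V = 1.65239/3239.84 = 0.000510021 g/L.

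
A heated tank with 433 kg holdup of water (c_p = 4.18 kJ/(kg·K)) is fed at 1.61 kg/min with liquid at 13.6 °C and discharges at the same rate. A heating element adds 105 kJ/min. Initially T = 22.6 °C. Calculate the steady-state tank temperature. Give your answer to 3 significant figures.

Heat balance on the well-mixed liquid: M c_p dT/dt = ṁ c_p (T_in − T) + 105.
At steady state dT/dt = 0 ⇒ T_ss = T_in + Q̇/(ṁ c_p) = 13.6 + 105/(1.61·4.18) = 29.202 °C.

29.2 °C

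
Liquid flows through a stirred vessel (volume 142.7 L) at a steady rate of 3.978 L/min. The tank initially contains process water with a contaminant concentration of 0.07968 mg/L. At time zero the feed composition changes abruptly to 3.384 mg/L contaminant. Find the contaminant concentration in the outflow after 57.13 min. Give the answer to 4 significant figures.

Accumulation = in − out for the solute gives V dC/dt = Q(C_in − C).
So dC/dt = (C_in − C)/τ with τ = V/Q = 142.7/3.978 = 35.8723 min.
This is linear first-order; C(t) = C_in + (C₀ − C_in) e^(−t/τ).
C(57.13) = 3.384 + (0.07968 − 3.384)·e^(−57.13/35.8723) = 3.384 + (-3.30432)·0.203397 = 2.71191 mg/L.

2.712 mg/L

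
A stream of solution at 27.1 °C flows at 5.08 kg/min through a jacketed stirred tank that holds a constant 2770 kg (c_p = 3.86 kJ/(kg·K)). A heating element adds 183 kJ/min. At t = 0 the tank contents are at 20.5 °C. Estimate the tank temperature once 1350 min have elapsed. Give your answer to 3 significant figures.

35.1 °C

Energy balance: M c_p dT/dt = ṁ c_p (T_in − T) + 183.
τ = M/ṁ = 545.28 min; T_ss = T_in + Q̇/(ṁ c_p) = 27.1 + 183/(5.08·3.86) = 36.433 °C.
T approaches T_ss exponentially: T(t) = T_ss + (T₀ − T_ss) e^(−t/τ).
T(1350) = 36.433 + (-15.933)·e^(−1350/545.28) = 36.433 + (-15.933)·0.084095 = 35.093 °C.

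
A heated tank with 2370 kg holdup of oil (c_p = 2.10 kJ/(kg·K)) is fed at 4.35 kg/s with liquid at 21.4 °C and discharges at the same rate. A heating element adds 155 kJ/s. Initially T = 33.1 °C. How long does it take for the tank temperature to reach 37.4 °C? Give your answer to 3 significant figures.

M c_p dT/dt = ṁ c_p (T_in − T) + Q̇.
τ = M/ṁ = 544.83 s; T_ss = T_in + Q̇/(ṁ c_p) = 38.368 °C.
T(t) = T_ss + (T₀ − T_ss) e^(−t/τ). Set T = 37.4:
e^(−t/τ) = (37.4 − 38.368)/(33.1 − 38.368) = 0.18371
t = −544.83 · ln(0.18371) = 923.17 s.

923 s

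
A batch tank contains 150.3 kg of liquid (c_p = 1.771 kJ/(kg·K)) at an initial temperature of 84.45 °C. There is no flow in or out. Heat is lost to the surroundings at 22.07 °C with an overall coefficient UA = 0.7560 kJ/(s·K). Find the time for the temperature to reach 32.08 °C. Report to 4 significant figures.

644.2 s

M c_p dT/dt = −UA(T − T_amb).
τ = M c_p/UA = 352.092 s; T_ss = T_amb = 22.0700 °C.
T(t) = T_ss + (T₀ − T_ss)e^(−t/τ); set T = 32.08:
t = −τ ln[(T − T_ss)/(T₀ − T_ss)] = −352.092 · ln(0.160468) = 644.208 s.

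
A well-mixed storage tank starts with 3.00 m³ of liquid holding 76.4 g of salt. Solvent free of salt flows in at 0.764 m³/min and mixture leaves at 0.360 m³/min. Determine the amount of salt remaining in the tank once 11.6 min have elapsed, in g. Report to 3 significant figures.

Total volume: dV/dt = Q_in − Q_out = 0.40400 m³/min, so V(t) = 3.00 + 0.40400 t and V(11.6) = 7.6864 m³.
Species balance (pure solvent in): dm/dt = −Q_out · m/V(t).
Separate: dm/m = −Q_out dt/V(t) ⇒ ln(m/m₀) = −(Q_out/(Q_in−Q_out)) ln(V/V₀).
m = m₀ (V₀/V)^(Q_out/(Q_in−Q_out)) = 76.4 × (3.00/7.6864)^(0.89109) = 33.036 g.

33.0 g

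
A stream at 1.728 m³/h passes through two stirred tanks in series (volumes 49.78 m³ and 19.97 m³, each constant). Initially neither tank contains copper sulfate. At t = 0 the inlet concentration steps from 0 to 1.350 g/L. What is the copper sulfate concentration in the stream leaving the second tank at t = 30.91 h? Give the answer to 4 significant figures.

Species balance on tank i: dCᵢ/dt = (Cᵢ₋₁ − Cᵢ)/τᵢ with τᵢ = Vᵢ/Q.
τ₁ = 49.78/1.728 = 28.8079 h; τ₂ = 19.97/1.728 = 11.5567 h.
Solving the cascade with C₁(0)=C₂(0)=0 gives C₂(t) = C_in[1 − (τ₁ e^(−t/τ₁) − τ₂ e^(−t/τ₂))/(τ₁ − τ₂)].
At t = 30.91: e^(−t/τ₁) = 0.341991, e^(−t/τ₂) = 0.0689319.
C₂ = 1.350·[1 − (28.8079·0.341991 − 11.5567·0.0689319)/(17.2512)] = 1.350·0.475084 = 0.641363 g/L.

0.6414 g/L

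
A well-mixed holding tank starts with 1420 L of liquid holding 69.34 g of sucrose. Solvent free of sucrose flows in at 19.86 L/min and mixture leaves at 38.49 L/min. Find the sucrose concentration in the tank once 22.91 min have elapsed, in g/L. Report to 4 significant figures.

0.03336 g/L

Total volume: dV/dt = Q_in − Q_out = -18.6300 L/min, so V(t) = 1420 − 18.6300 t and V(22.91) = 993.187 L.
No sucrose enters, so dm/dt = −Q_out · (m/V).
dm/m = −Q_out dt/(V₀ − 18.6300 t); integrating gives ln(m/m₀) = −(Q_out/(Q_in−Q_out)) ln(V/V₀).
m = m₀ (V₀/V)^(Q_out/(Q_in−Q_out)) = 69.34 × (1420/993.187)^(-2.06602) = 33.1298 g.
C = m/V = 33.1298/993.187 = 0.0333570 g/L.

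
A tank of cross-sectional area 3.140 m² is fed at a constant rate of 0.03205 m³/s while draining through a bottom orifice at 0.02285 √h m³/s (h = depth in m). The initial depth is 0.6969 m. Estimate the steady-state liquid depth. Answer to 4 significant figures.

1.967 m

Unsteady balance on liquid volume: A dh/dt = Q_in − 0.02285 √h. At steady state dh/dt = 0:
Q_in = 0.02285 √h_ss ⇒ √h_ss = 0.03205/0.02285 = 1.40263.
h_ss = 1.40263² = 1.96736 m. (Since h₀ = 0.6969 m < h_ss, the level will rise toward this value.)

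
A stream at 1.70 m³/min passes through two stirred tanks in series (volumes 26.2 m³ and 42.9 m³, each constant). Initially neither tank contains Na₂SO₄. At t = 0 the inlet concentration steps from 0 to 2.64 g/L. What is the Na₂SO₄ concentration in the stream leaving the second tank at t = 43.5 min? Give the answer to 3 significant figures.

Time constants: τᵢ = Vᵢ/Q for each well-mixed tank.
τ₁ = 26.2/1.70 = 15.412 min; τ₂ = 42.9/1.70 = 25.235 min.
Solving the cascade with C₁(0)=C₂(0)=0 gives C₂(t) = C_in[1 − (τ₁ e^(−t/τ₁) − τ₂ e^(−t/τ₂))/(τ₁ − τ₂)].
At t = 43.5: e^(−t/τ₁) = 0.059456, e^(−t/τ₂) = 0.17839.
C₂ = 2.64·[1 − (15.412·0.059456 − 25.235·0.17839)/(-9.8235)] = 2.64·0.63502 = 1.6764 g/L.

1.68 g/L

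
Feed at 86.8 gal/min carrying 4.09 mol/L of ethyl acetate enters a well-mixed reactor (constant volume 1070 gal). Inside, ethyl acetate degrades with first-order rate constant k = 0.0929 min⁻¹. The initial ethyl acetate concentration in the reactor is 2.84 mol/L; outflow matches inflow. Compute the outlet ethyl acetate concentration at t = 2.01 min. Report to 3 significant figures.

2.56 mol/L

V dC/dt = Q(C_in − C) − k V C.
dC/dt = (Q/V) C_in − (Q/V + k) C; effective rate a = Q/V + k = 0.081121 + 0.0929 = 0.17402 min⁻¹.
C_ss = Q C_in/(Q + kV) = 1.9066 mol/L; C(t) = C_ss + (C₀ − C_ss) e^(−a t).
C(2.01) = 1.9066 + (0.93341)·e^(−0.17402·2.01) = 1.9066 + (0.93341)·0.70484 = 2.5645 mol/L.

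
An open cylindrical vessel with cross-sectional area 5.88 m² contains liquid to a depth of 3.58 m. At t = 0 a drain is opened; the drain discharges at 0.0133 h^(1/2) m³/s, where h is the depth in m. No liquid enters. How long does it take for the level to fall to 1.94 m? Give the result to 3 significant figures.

441 s

Mass balance (ρ constant): A dh/dt = −0.0133 √h.
∫ h^(−1/2) dh = −(0.0133/A) ∫ dt, giving 2√h = 2√h₀ − (0.0133/A) t.
t = 2A(√h₀ − √h)/0.0133 = 2·5.88·(√3.58 − √1.94)/0.0133
  = 11.760 × (1.8921 − 1.3928) / 0.0133 = 441.44 s.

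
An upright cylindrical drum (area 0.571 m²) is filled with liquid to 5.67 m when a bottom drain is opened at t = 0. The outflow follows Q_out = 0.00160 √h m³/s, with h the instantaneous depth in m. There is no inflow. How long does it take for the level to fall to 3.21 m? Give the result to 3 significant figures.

With no inflow, A dh/dt = −0.00160 √h.
Separate and integrate: 2(√h − √h₀) = −(0.00160/A) t.
t = 2A(√h₀ − √h)/0.00160 = 2·0.571·(√5.67 − √3.21)/0.00160
  = 1.1420 × (2.3812 − 1.7916) / 0.00160 = 420.78 s.

421 s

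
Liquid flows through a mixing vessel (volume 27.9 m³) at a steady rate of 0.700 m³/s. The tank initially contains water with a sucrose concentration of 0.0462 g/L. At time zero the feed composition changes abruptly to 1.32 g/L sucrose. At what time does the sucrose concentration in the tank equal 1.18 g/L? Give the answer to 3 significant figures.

88.0 s

Species balance on the tank: V dC/dt = Q(C_in − C), so τ = V/Q = 39.857 s.
C(t) = C_in + (C₀ − C_in) e^(−t/τ). Set C = 1.18 and solve for t:
e^(−t/τ) = (C − C_in)/(C₀ − C_in) = (1.18 − 1.32)/(0.0462 − 1.32) = 0.10991
t = −τ ln(…) = 39.857 × 2.2081 = 88.009 s.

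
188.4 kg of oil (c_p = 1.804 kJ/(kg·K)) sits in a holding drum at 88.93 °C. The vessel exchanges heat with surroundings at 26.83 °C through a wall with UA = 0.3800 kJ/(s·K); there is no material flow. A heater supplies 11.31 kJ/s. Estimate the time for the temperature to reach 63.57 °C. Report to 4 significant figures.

Lumped-capacitance energy balance: M c_p dT/dt = UA(T_amb − T) + Q̇.
τ = M c_p/UA = 894.404 s; T_ss = T_amb + Q̇/UA = 26.83 + 11.31/0.3800 = 56.5932 °C.
T(t) = T_ss + (T₀ − T_ss)e^(−t/τ); set T = 63.57:
t = −τ ln[(T − T_ss)/(T₀ − T_ss)] = −894.404 · ln(0.215755) = 1371.67 s.

1372 s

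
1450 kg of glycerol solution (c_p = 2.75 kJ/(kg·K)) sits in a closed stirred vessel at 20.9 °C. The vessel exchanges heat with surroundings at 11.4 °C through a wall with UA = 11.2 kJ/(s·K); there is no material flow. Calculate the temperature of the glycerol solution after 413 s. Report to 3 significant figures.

14.4 °C

Heat balance on the well-mixed liquid: M c_p dT/dt = −UA(T − T_amb).
dT/dt = (T_ss − T)/τ with T_ss = T_amb = 11.400 °C, τ = M c_p/UA = 1450·2.75/11.2 = 356.03 s.
Integrating: T(t) = T_ss + (T₀ − T_ss) e^(−t/τ).
T(413) = 11.400 + (9.5000)·0.31348 = 14.378 °C.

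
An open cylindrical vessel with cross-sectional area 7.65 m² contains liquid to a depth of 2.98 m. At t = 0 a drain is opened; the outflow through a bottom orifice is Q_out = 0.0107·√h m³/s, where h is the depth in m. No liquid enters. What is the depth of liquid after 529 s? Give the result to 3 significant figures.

1.84 m

Mass balance (ρ constant): A dh/dt = −0.0107 √h.
Separate and integrate: 2(√h − √h₀) = −(0.0107/A) t.
√h = √2.98 − 0.0107·529/(2·7.65) = 1.7263 − 0.36995 = 1.3563.
h = 1.3563² = 1.8396 m.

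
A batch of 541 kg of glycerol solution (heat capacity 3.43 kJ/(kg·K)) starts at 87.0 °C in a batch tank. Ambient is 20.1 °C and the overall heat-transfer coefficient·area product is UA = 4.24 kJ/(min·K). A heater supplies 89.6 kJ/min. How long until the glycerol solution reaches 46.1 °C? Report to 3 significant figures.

981 min

Energy balance: M c_p dT/dt = −UA(T − T_amb) + Q̇.
τ = M c_p/UA = 437.65 min; T_ss = T_amb + Q̇/UA = 20.1 + 89.6/4.24 = 41.232 °C.
T(t) = T_ss + (T₀ − T_ss)e^(−t/τ); set T = 46.1:
t = −τ ln[(T − T_ss)/(T₀ − T_ss)] = −437.65 · ln(0.10636) = 980.73 min.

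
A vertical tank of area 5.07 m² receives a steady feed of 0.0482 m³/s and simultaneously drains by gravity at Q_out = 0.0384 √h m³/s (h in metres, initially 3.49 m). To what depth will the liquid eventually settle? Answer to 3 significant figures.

1.58 m

Level balance: A dh/dt = 0.0482 − 0.0384 √h. Setting dh/dt = 0:
Q_in = 0.0384 √h_ss ⇒ √h_ss = 0.0482/0.0384 = 1.2552.
h_ss = 1.2552² = 1.5755 m. (Since h₀ = 3.49 m > h_ss, the level will fall toward this value.)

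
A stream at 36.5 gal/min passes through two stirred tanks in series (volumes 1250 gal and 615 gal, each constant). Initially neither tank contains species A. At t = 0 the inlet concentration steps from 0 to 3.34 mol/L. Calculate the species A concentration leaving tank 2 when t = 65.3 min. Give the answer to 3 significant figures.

Species balance on tank i: dCᵢ/dt = (Cᵢ₋₁ − Cᵢ)/τᵢ with τᵢ = Vᵢ/Q.
τ₁ = 1250/36.5 = 34.247 min; τ₂ = 615/36.5 = 16.849 min.
Solving the cascade with C₁(0)=C₂(0)=0 gives C₂(t) = C_in[1 − (τ₁ e^(−t/τ₁) − τ₂ e^(−t/τ₂))/(τ₁ − τ₂)].
At t = 65.3: e^(−t/τ₁) = 0.14856, e^(−t/τ₂) = 0.020743.
C₂ = 3.34·[1 − (34.247·0.14856 − 16.849·0.020743)/(17.397)] = 3.34·0.72765 = 2.4303 mol/L.

2.43 mol/L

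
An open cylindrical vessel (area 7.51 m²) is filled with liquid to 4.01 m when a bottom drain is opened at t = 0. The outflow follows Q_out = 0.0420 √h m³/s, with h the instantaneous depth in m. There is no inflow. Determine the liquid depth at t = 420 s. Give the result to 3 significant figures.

0.686 m

Unsteady balance on liquid volume: A dh/dt = −0.0420 √h.
∫ h^(−1/2) dh = −(0.0420/A) ∫ dt, giving 2√h = 2√h₀ − (0.0420/A) t.
√h = √4.01 − 0.0420·420/(2·7.51) = 2.0025 − 1.1744 = 0.82806.
h = 0.82806² = 0.68569 m.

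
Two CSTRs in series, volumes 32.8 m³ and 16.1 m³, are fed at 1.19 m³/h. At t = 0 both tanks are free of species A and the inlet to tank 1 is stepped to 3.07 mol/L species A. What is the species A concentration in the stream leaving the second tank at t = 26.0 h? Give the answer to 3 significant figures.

1.16 mol/L

Species balance on tank i: dCᵢ/dt = (Cᵢ₋₁ − Cᵢ)/τᵢ with τᵢ = Vᵢ/Q.
τ₁ = 32.8/1.19 = 27.563 h; τ₂ = 16.1/1.19 = 13.529 h.
Tank 1: C₁ = C_in(1 − e^(−t/τ₁)). Tank 2 (τ₁ ≠ τ₂): C₂ = C_in[1 − (τ₁ e^(−t/τ₁) − τ₂ e^(−t/τ₂))/(τ₁ − τ₂)].
At t = 26.0: e^(−t/τ₁) = 0.38934, e^(−t/τ₂) = 0.14635.
C₂ = 3.07·[1 − (27.563·0.38934 − 13.529·0.14635)/(14.034)] = 3.07·0.37639 = 1.1555 mol/L.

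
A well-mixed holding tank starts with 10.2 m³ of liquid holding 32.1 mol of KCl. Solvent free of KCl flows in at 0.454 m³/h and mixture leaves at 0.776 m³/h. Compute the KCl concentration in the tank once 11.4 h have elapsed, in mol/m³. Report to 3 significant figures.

1.68 mol/m³

Let m(t) be the amount of KCl. Volume: V(t) = V₀ + (Q_in − Q_out) t = 10.2 − 0.32200 t; V(11.4) = 6.5292 m³.
No KCl enters, so dm/dt = −Q_out · (m/V).
Separate: dm/m = −Q_out dt/V(t) ⇒ ln(m/m₀) = −(Q_out/(Q_in−Q_out)) ln(V/V₀).
m = m₀ (V₀/V)^(Q_out/(Q_in−Q_out)) = 32.1 × (10.2/6.5292)^(-2.4099) = 10.955 mol.
C = m/V = 10.955/6.5292 = 1.6778 mol/m³.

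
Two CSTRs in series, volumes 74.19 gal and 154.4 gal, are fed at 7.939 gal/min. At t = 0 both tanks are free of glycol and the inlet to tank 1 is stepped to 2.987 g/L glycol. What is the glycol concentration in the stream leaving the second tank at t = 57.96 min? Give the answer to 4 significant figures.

Species balance on tank i: dCᵢ/dt = (Cᵢ₋₁ − Cᵢ)/τᵢ with τᵢ = Vᵢ/Q.
τ₁ = 74.19/7.939 = 9.34501 min; τ₂ = 154.4/7.939 = 19.4483 min.
Solving the cascade with C₁(0)=C₂(0)=0 gives C₂(t) = C_in[1 − (τ₁ e^(−t/τ₁) − τ₂ e^(−t/τ₂))/(τ₁ − τ₂)].
At t = 57.96: e^(−t/τ₁) = 0.00202488, e^(−t/τ₂) = 0.0507822.
C₂ = 2.987·[1 − (9.34501·0.00202488 − 19.4483·0.0507822)/(-10.1033)] = 2.987·0.904120 = 2.70061 g/L.

2.701 g/L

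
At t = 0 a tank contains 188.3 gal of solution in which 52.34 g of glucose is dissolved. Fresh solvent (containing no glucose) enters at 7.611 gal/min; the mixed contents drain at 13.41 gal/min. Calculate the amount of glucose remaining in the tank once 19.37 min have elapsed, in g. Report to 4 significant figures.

Total volume: dV/dt = Q_in − Q_out = -5.79900 gal/min, so V(t) = 188.3 − 5.79900 t and V(19.37) = 75.9734 gal.
Species balance (pure solvent in): dm/dt = −Q_out · m/V(t).
dm/m = −Q_out dt/(V₀ − 5.79900 t); integrating gives ln(m/m₀) = −(Q_out/(Q_in−Q_out)) ln(V/V₀).
m = m₀ (V₀/V)^(Q_out/(Q_in−Q_out)) = 52.34 × (188.3/75.9734)^(-2.31247) = 6.41630 g.

6.416 g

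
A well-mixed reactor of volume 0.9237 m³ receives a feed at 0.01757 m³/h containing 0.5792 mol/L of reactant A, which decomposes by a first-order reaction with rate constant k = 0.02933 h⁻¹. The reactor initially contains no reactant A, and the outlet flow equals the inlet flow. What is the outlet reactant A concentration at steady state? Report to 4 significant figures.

0.2279 mol/L

V dC/dt = Q(C_in − C) − k V C.
Steady state (dC/dt = 0): C_ss = Q C_in/(Q + kV) = C_in/(1 + kV/Q).
C_ss = 0.01757·0.5792/(0.01757 + 0.02933·0.9237) = 0.0101765/0.0446621 = 0.227856 mol/L.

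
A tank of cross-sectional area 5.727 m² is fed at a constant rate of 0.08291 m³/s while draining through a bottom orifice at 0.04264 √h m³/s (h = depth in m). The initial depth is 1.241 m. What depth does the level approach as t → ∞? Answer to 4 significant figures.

A dh/dt = Q_in − 0.04264 √h. Steady state requires inflow = outflow:
Q_in = 0.04264 √h_ss ⇒ √h_ss = 0.08291/0.04264 = 1.94442.
h_ss = 1.94442² = 3.78076 m. (Since h₀ = 1.241 m < h_ss, the level will rise toward this value.)

3.781 m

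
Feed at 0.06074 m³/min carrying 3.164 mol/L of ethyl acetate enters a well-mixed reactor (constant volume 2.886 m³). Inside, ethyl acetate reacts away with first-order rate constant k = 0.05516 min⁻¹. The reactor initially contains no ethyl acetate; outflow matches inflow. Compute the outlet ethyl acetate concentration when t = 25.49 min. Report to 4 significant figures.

0.7486 mol/L

V dC/dt = Q(C_in − C) − k V C.
This is linear with rate a = Q/V + k = 0.0762064 min⁻¹.
C_ss = Q C_in/(Q + kV) = 0.873823 mol/L; C(t) = C_ss + (C₀ − C_ss) e^(−a t).
C(25.49) = 0.873823 + (-0.873823)·e^(−0.0762064·25.49) = 0.873823 + (-0.873823)·0.143345 = 0.748565 mol/L.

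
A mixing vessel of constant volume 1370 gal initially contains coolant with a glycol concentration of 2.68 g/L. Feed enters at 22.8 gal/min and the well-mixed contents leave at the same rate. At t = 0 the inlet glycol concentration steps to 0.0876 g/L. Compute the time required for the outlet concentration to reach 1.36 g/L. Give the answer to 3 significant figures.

42.8 min

Species balance: V dC/dt = Q(C_in − C) ⇒ τ = V/Q = 60.088 min.
C(t) = C_in + (C₀ − C_in) e^(−t/τ). Set C = 1.36 and solve for t:
e^(−t/τ) = (C − C_in)/(C₀ − C_in) = (1.36 − 0.0876)/(2.68 − 0.0876) = 0.49082
t = −τ ln(…) = 60.088 × 0.71168 = 42.763 min.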